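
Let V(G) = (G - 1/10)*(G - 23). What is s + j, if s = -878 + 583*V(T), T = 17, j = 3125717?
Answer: 15328614/5 ≈ 3.0657e+6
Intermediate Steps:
V(G) = (-23 + G)*(-1/10 + G) (V(G) = (G - 1*1/10)*(-23 + G) = (G - 1/10)*(-23 + G) = (-1/10 + G)*(-23 + G) = (-23 + G)*(-1/10 + G))
s = -299971/5 (s = -878 + 583*(23/10 + 17**2 - 231/10*17) = -878 + 583*(23/10 + 289 - 3927/10) = -878 + 583*(-507/5) = -878 - 295581/5 = -299971/5 ≈ -59994.)
s + j = -299971/5 + 3125717 = 15328614/5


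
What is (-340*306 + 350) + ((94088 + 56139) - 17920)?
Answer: 28617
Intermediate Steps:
(-340*306 + 350) + ((94088 + 56139) - 17920) = (-104040 + 350) + (150227 - 17920) = -103690 + 132307 = 28617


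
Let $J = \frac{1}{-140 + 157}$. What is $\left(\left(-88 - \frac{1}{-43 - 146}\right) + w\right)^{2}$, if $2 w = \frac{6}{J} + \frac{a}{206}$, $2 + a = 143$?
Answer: $\frac{8145629943025}{6063425424} \approx 1343.4$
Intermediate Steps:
$a = 141$ ($a = -2 + 143 = 141$)
$J = \frac{1}{17} \approx 0.058824$
$w = \frac{21153}{412}$ ($w = \frac{6 \frac{1}{\frac{1}{17}} + \frac{141}{206}}{2} = \frac{6 \cdot 17 + 141 \cdot \frac{1}{206}}{2} = \frac{102 + \frac{141}{206}}{2} = \frac{1}{2} \cdot \frac{21153}{206} = \frac{21153}{412} \approx 51.342$)
$\left(\left(-88 - \frac{1}{-43 - 146}\right) + w\right)^{2} = \left(\left(-88 - \frac{1}{-43 - 146}\right) + \frac{21153}{412}\right)^{2} = \left(\left(-88 - \frac{1}{-189}\right) + \frac{21153}{412}\right)^{2} = \left(\left(-88 - - \frac{1}{189}\right) + \frac{21153}{412}\right)^{2} = \left(\left(-88 + \frac{1}{189}\right) + \frac{21153}{412}\right)^{2} = \left(- \frac{16631}{189} + \frac{21153}{412}\right)^{2} = \left(- \frac{2854055}{77868}\right)^{2} = \frac{8145629943025}{6063425424}$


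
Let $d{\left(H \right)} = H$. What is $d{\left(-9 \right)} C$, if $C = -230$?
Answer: $2070$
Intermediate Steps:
$d{\left(-9 \right)} C = \left(-9\right) \left(-230\right) = 2070$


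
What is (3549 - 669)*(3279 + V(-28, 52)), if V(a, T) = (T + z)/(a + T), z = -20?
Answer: 9447360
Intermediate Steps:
V(a, T) = (-20 + T)/(T + a) (V(a, T) = (T - 20)/(a + T) = (-20 + T)/(T + a))
(3549 - 669)*(3279 + V(-28, 52)) = (3549 - 669)*(3279 + (-20 + 52)/(52 - 28)) = 2880*(3279 + 32/24) = 2880*(3279 + (1/24)*32) = 2880*(3279 + 4/3) = 2880*(9841/3) = 9447360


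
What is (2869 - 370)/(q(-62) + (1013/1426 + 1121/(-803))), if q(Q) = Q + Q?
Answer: -19466326/971257 ≈ -20.042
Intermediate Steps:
q(Q) = 2*Q
(2869 - 370)/(q(-62) + (1013/1426 + 1121/(-803))) = (2869 - 370)/(2*(-62) + (1013/1426 + 1121/(-803))) = 2499/(-124 + (1013*(1/1426) + 1121*(-1/803))) = 2499/(-124 + (1013/1426 - 1121/803)) = 2499/(-124 - 785107/1145078) = 2499/(-142774779/1145078) = 2499*(-1145078/142774779) = -19466326/971257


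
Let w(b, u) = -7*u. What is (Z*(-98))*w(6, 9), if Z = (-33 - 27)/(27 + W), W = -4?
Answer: -370440/23 ≈ -16106.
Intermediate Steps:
Z = -60/23 (Z = (-33 - 27)/(27 - 4) = -60/23 ≈ -2.6087)
(Z*(-98))*w(6, 9) = (-60/23*(-98))*(-7*9) = (5880/23)*(-63) = -370440/23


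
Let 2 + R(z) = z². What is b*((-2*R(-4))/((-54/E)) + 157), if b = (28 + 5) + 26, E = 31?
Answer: 275707/27 ≈ 10211.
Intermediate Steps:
R(z) = -2 + z²
b = 59 (b = 33 + 26 = 59)
b*((-2*R(-4))/((-54/E)) + 157) = 59*((-2*(-2 + (-4)²))/((-54/31)) + 157) = 59*((-2*(-2 + 16))/((-54*1/31)) + 157) = 59*((-2*14)/(-54/31) + 157) = 59*(-28*(-31/54) + 157) = 59*(434/27 + 157) = 59*(4673/27) = 275707/27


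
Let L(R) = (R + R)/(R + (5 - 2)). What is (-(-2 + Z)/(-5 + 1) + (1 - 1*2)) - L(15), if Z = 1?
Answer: -35/12 ≈ -2.9167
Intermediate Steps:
L(R) = 2*R/(3 + R) (L(R) = (2*R)/(R + 3) = (2*R)/(3 + R) = 2*R/(3 + R))
(-(-2 + Z)/(-5 + 1) + (1 - 1*2)) - L(15) = (-(-2 + 1)/(-5 + 1) + (1 - 1*2)) - 2*15/(3 + 15) = (-(-1)/(-4) + (1 - 2)) - 2*15/18 = (-(-1)*(-1)/4 - 1) - 2*15/18 = (-1*¼ - 1) - 1*5/3 = (-¼ - 1) - 5/3 = -5/4 - 5/3 = -35/12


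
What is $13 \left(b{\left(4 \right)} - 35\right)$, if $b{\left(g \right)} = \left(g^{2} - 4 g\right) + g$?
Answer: $-403$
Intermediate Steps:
$b{\left(g \right)} = g^{2} - 3 g$
$13 \left(b{\left(4 \right)} - 35\right) = 13 \left(4 \left(-3 + 4\right) - 35\right) = 13 \left(4 \cdot 1 - 35\right) = 13 \left(4 - 35\right) = 13 \left(-31\right) = -403$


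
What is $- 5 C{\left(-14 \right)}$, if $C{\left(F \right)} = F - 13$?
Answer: $135$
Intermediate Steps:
$C{\left(F \right)} = -13 + F$
$- 5 C{\left(-14 \right)} = - 5 \left(-13 - 14\right) = \left(-5\right) \left(-27\right) = 135$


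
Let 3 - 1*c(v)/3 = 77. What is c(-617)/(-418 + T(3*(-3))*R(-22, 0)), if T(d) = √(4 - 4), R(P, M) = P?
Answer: 111/209 ≈ 0.53110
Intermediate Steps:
c(v) = -222 (c(v) = 9 - 3*77 = 9 - 231 = -222)
T(d) = 0 (T(d) = √0 = 0)
c(-617)/(-418 + T(3*(-3))*R(-22, 0)) = -222/(-418 + 0*(-22)) = -222/(-418 + 0) = -222/(-418) = -222*(-1/418) = 111/209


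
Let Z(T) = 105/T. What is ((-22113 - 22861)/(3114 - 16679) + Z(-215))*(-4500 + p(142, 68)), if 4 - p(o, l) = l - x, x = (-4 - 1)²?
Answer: -7484888163/583295 ≈ -12832.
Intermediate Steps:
x = 25 (x = (-5)² = 25)
p(o, l) = 29 - l (p(o, l) = 4 - (l - 1*25) = 4 - (l - 25) = 4 - (-25 + l) = 4 + (25 - l) = 29 - l)
((-22113 - 22861)/(3114 - 16679) + Z(-215))*(-4500 + p(142, 68)) = ((-22113 - 22861)/(3114 - 16679) + 105/(-215))*(-4500 + (29 - 1*68)) = (-44974/(-13565) + 105*(-1/215))*(-4500 + (29 - 68)) = (-44974*(-1/13565) - 21/43)*(-4500 - 39) = (44974/13565 - 21/43)*(-4539) = (1649017/583295)*(-4539) = -7484888163/583295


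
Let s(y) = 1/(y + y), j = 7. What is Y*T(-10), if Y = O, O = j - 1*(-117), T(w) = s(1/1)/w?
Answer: -31/5 ≈ -6.2000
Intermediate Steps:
s(y) = 1/(2*y)
T(w) = 1/(2*w) (T(w) = (1/(2*(1/1)))/w = ((½)/1)/w = ((½)*1)/w = 1/(2*w))
O = 124 (O = 7 - 1*(-117) = 7 + 117 = 124)
Y = 124
Y*T(-10) = 124*((½)/(-10)) = 124*((½)*(-⅒)) = 124*(-1/20) = -31/5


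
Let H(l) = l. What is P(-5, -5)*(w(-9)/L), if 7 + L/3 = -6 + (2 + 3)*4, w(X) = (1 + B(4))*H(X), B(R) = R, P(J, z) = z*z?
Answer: -375/7 ≈ -53.571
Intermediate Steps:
P(J, z) = z²
w(X) = 5*X (w(X) = (1 + 4)*X = 5*X)
L = 21 (L = -21 + 3*(-6 + (2 + 3)*4) = -21 + 3*(-6 + 5*4) = -21 + 3*(-6 + 20) = -21 + 3*14 = -21 + 42 = 21)
P(-5, -5)*(w(-9)/L) = (-5)²*((5*(-9))/21) = 25*(-45*1/21) = 25*(-15/7) = -375/7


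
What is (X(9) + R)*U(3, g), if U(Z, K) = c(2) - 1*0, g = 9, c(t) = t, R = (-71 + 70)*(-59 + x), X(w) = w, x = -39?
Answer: 214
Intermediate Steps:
R = 98 (R = (-71 + 70)*(-59 - 39) = -1*(-98) = 98)
U(Z, K) = 2 (U(Z, K) = 2 - 1*0 = 2 + 0 = 2)
(X(9) + R)*U(3, g) = (9 + 98)*2 = 107*2 = 214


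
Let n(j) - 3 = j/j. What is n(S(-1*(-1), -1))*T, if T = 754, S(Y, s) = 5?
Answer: 3016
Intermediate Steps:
n(j) = 4 (n(j) = 3 + j/j = 3 + 1 = 4)
n(S(-1*(-1), -1))*T = 4*754 = 3016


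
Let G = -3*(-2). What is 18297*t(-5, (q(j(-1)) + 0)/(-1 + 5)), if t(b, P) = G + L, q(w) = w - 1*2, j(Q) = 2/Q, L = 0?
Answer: 109782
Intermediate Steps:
q(w) = -2 + w (q(w) = w - 2 = -2 + w)
G = 6
t(b, P) = 6 (t(b, P) = 6 + 0 = 6)
18297*t(-5, (q(j(-1)) + 0)/(-1 + 5)) = 18297*6 = 109782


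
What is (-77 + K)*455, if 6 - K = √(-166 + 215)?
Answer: -35490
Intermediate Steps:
K = -1 (K = 6 - √(-166 + 215) = 6 - √49 = 6 - 1*7 = 6 - 7 = -1)
(-77 + K)*455 = (-77 - 1)*455 = -78*455 = -35490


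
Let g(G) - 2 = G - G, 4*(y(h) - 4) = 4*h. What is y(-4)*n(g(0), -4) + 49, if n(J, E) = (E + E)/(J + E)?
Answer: 49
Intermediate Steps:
y(h) = 4 + h (y(h) = 4 + (4*h)/4 = 4 + h)
g(G) = 2 (g(G) = 2 + (G - G) = 2 + 0 = 2)
n(J, E) = 2*E/(E + J) (n(J, E) = (2*E)/(E + J) = 2*E/(E + J))
y(-4)*n(g(0), -4) + 49 = (4 - 4)*(2*(-4)/(-4 + 2)) + 49 = 0*(2*(-4)/(-2)) + 49 = 0*(2*(-4)*(-½)) + 49 = 0*4 + 49 = 0 + 49 = 49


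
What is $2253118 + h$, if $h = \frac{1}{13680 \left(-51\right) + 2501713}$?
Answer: $\frac{4064699224895}{1804033} \approx 2.2531 \cdot 10^{6}$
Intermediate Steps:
$h = \frac{1}{1804033}$ ($h = \frac{1}{-697680 + 2501713} = \frac{1}{1804033} \approx 5.5431 \cdot 10^{-7}$)
$2253118 + h = 2253118 + \frac{1}{1804033} = \frac{4064699224895}{1804033}$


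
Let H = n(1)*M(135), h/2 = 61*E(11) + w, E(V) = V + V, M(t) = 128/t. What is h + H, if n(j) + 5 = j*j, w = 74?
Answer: 381808/135 ≈ 2828.2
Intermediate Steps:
n(j) = -5 + j² (n(j) = -5 + j*j = -5 + j²)
E(V) = 2*V
h = 2832 (h = 2*(61*(2*11) + 74) = 2*(61*22 + 74) = 2*(1342 + 74) = 2*1416 = 2832)
H = -512/135 (H = (-5 + 1²)*(128/135) = (-5 + 1)*(128*(1/135)) = -4*128/135 = -512/135 ≈ -3.7926)
h + H = 2832 - 512/135 = 381808/135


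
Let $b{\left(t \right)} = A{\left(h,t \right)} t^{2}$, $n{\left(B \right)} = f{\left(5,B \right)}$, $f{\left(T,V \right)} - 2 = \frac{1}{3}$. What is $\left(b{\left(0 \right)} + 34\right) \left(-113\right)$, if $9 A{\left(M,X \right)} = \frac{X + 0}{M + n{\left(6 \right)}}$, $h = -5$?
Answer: $-3842$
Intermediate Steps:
$f{\left(T,V \right)} = \frac{7}{3}$ ($f{\left(T,V \right)} = 2 + \frac{1}{3} = \frac{7}{3}$)
$n{\left(B \right)} = \frac{7}{3}$
$A{\left(M,X \right)} = \frac{X}{9 \left(\frac{7}{3} + M\right)}$ ($A{\left(M,X \right)} = \frac{\left(X + 0\right) \frac{1}{M + \frac{7}{3}}}{9} = \frac{X \frac{1}{\frac{7}{3} + M}}{9} = \frac{X}{9 \left(\frac{7}{3} + M\right)}$)
$b{\left(t \right)} = - \frac{t^{3}}{24}$ ($b{\left(t \right)} = \frac{t}{3 \left(7 + 3 \left(-5\right)\right)} t^{2} = \frac{t}{3 \left(7 - 15\right)} t^{2} = \frac{t}{3 \left(-8\right)} t^{2} = \frac{1}{3} t \left(- \frac{1}{8}\right) t^{2} = - \frac{t}{24} t^{2} = - \frac{t^{3}}{24}$)
$\left(b{\left(0 \right)} + 34\right) \left(-113\right) = \left(- \frac{0^{3}}{24} + 34\right) \left(-113\right) = \left(\left(- \frac{1}{24}\right) 0 + 34\right) \left(-113\right) = \left(0 + 34\right) \left(-113\right) = 34 \left(-113\right) = -3842$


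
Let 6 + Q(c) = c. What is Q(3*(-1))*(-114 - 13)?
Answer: 1143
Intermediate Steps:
Q(c) = -6 + c
Q(3*(-1))*(-114 - 13) = (-6 + 3*(-1))*(-114 - 13) = (-6 - 3)*(-127) = -9*(-127) = 1143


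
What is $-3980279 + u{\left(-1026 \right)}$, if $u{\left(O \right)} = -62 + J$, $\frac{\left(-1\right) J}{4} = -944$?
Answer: $-3976565$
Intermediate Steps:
$J = 3776$ ($J = \left(-4\right) \left(-944\right) = 3776$)
$u{\left(O \right)} = 3714$ ($u{\left(O \right)} = -62 + 3776 = 3714$)
$-3980279 + u{\left(-1026 \right)} = -3980279 + 3714 = -3976565$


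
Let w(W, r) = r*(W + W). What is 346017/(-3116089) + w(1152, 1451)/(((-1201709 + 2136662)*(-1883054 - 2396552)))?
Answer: -230750696739132177/2078031708235631017 ≈ -0.11104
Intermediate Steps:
w(W, r) = 2*W*r (w(W, r) = r*(2*W) = 2*W*r)
346017/(-3116089) + w(1152, 1451)/(((-1201709 + 2136662)*(-1883054 - 2396552))) = 346017/(-3116089) + (2*1152*1451)/(((-1201709 + 2136662)*(-1883054 - 2396552))) = 346017*(-1/3116089) + 3343104/((934953*(-4279606))) = -346017/3116089 + 3343104/(-4001230468518) = -346017/3116089 + 3343104*(-1/4001230468518) = -346017/3116089 - 557184/666871744753 = -230750696739132177/2078031708235631017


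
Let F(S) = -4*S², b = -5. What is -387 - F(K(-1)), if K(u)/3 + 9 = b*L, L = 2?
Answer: 12609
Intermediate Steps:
K(u) = -57 (K(u) = -27 + 3*(-5*2) = -27 + 3*(-10) = -27 - 30 = -57)
-387 - F(K(-1)) = -387 - (-4)*(-57)² = -387 - (-4)*3249 = -387 - 1*(-12996) = -387 + 12996 = 12609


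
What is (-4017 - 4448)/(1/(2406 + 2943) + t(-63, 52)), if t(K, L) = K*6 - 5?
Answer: 45279285/2048666 ≈ 22.102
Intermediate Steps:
t(K, L) = -5 + 6*K (t(K, L) = 6*K - 5 = -5 + 6*K)
(-4017 - 4448)/(1/(2406 + 2943) + t(-63, 52)) = (-4017 - 4448)/(1/(2406 + 2943) + (-5 + 6*(-63))) = -8465/(1/5349 + (-5 - 378)) = -8465/(1/5349 - 383) = -8465/(-2048666/5349) = -8465*(-5349/2048666) = 45279285/2048666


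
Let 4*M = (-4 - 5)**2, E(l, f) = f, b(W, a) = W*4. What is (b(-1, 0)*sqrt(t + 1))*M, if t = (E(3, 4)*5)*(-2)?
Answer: -81*I*sqrt(39) ≈ -505.84*I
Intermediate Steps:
b(W, a) = 4*W
M = 81/4 (M = (-4 - 5)**2/4 = (1/4)*(-9)**2 = (1/4)*81 = 81/4 ≈ 20.250)
t = -40 (t = (4*5)*(-2) = 20*(-2) = -40)
(b(-1, 0)*sqrt(t + 1))*M = ((4*(-1))*sqrt(-40 + 1))*(81/4) = -4*I*sqrt(39)*(81/4) = -81*I*sqrt(39)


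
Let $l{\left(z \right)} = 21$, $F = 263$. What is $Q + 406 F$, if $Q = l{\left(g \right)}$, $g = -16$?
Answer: $106799$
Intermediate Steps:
$Q = 21$
$Q + 406 F = 21 + 406 \cdot 263 = 21 + 106778 = 106799$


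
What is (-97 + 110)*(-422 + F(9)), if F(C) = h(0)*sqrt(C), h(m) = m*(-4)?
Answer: -5486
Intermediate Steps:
h(m) = -4*m
F(C) = 0 (F(C) = (-4*0)*sqrt(C) = 0*sqrt(C) = 0)
(-97 + 110)*(-422 + F(9)) = (-97 + 110)*(-422 + 0) = 13*(-422) = -5486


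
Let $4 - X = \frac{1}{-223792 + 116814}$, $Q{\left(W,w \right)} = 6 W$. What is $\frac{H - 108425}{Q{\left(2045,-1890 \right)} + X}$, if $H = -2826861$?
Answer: $- \frac{314011025708}{1313047973} \approx -239.15$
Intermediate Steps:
$X = \frac{427913}{106978}$ ($X = 4 - \frac{1}{-223792 + 116814} = 4 - \frac{1}{-106978} = 4 - - \frac{1}{106978} = 4 + \frac{1}{106978} = \frac{427913}{106978} \approx 4.0$)
$\frac{H - 108425}{Q{\left(2045,-1890 \right)} + X} = \frac{-2826861 - 108425}{6 \cdot 2045 + \frac{427913}{106978}} = \frac{-2826861 - 108425}{12270 + \frac{427913}{106978}} = \frac{-2826861 - 108425}{\frac{1313047973}{106978}} = \left(-2935286\right) \frac{106978}{1313047973} = - \frac{314011025708}{1313047973}$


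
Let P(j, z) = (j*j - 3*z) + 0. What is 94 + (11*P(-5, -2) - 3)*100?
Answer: 33894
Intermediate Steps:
P(j, z) = j**2 - 3*z (P(j, z) = (j**2 - 3*z) + 0 = j**2 - 3*z)
94 + (11*P(-5, -2) - 3)*100 = 94 + (11*((-5)**2 - 3*(-2)) - 3)*100 = 94 + (11*(25 + 6) - 3)*100 = 94 + (11*31 - 3)*100 = 94 + (341 - 3)*100 = 94 + 338*100 = 94 + 33800 = 33894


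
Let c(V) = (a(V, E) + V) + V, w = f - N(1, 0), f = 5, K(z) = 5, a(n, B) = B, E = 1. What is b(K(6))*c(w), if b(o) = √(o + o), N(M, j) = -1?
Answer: 13*√10 ≈ 41.110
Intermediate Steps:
b(o) = √2*√o (b(o) = √(2*o) = √2*√o)
w = 6 (w = 5 - 1*(-1) = 5 + 1 = 6)
c(V) = 1 + 2*V (c(V) = (1 + V) + V = 1 + 2*V)
b(K(6))*c(w) = (√2*√5)*(1 + 2*6) = √10*(1 + 12) = √10*13 = 13*√10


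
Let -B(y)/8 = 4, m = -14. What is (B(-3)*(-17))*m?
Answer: -7616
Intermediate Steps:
B(y) = -32 (B(y) = -8*4 = -32)
(B(-3)*(-17))*m = -32*(-17)*(-14) = 544*(-14) = -7616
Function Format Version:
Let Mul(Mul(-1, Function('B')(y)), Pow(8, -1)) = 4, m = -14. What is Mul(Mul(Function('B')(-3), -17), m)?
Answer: -7616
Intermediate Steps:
Function('B')(y) = -32 (Function('B')(y) = Mul(-8, 4) = -32)
Mul(Mul(Function('B')(-3), -17), m) = Mul(Mul(-32, -17), -14) = Mul(544, -14) = -7616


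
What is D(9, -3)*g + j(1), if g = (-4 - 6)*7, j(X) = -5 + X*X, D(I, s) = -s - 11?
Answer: 556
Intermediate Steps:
D(I, s) = -11 - s
j(X) = -5 + X²
g = -70 (g = -10*7 = -70)
D(9, -3)*g + j(1) = (-11 - 1*(-3))*(-70) + (-5 + 1²) = (-11 + 3)*(-70) + (-5 + 1) = -8*(-70) - 4 = 560 - 4 = 556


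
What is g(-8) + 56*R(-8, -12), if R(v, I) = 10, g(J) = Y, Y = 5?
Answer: 565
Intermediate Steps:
g(J) = 5
g(-8) + 56*R(-8, -12) = 5 + 56*10 = 5 + 560 = 565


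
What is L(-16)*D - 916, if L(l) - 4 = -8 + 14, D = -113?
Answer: -2046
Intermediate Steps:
L(l) = 10 (L(l) = 4 + (-8 + 14) = 4 + 6 = 10)
L(-16)*D - 916 = 10*(-113) - 916 = -1130 - 916 = -2046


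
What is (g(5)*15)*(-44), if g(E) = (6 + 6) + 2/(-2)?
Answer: -7260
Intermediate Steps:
g(E) = 11 (g(E) = 12 + 2*(-½) = 12 - 1 = 11)
(g(5)*15)*(-44) = (11*15)*(-44) = 165*(-44) = -7260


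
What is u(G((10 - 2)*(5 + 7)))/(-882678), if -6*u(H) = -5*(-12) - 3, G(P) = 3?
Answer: 19/1765356 ≈ 1.0763e-5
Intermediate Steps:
u(H) = -19/2 (u(H) = -(-5*(-12) - 3)/6 = -(60 - 3)/6 = -⅙*57 = -19/2)
u(G((10 - 2)*(5 + 7)))/(-882678) = -19/2/(-882678) = -19/2*(-1/882678) = 19/1765356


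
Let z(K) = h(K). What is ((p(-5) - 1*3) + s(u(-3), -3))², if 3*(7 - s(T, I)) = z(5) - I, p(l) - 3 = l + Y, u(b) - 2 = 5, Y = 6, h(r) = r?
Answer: 256/9 ≈ 28.444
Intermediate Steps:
u(b) = 7 (u(b) = 2 + 5 = 7)
p(l) = 9 + l (p(l) = 3 + (l + 6) = 3 + (6 + l) = 9 + l)
z(K) = K
s(T, I) = 16/3 + I/3 (s(T, I) = 7 - (5 - I)/3 = 7 + (-5/3 + I/3) = 16/3 + I/3)
((p(-5) - 1*3) + s(u(-3), -3))² = (((9 - 5) - 1*3) + (16/3 + (⅓)*(-3)))² = ((4 - 3) + (16/3 - 1))² = (1 + 13/3)² = (16/3)² = 256/9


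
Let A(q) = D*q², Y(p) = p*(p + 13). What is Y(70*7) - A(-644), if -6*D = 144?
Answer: 10200134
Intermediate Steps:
D = -24 (D = -⅙*144 = -24)
Y(p) = p*(13 + p)
A(q) = -24*q²
Y(70*7) - A(-644) = (70*7)*(13 + 70*7) - (-24)*(-644)² = 490*(13 + 490) - (-24)*414736 = 490*503 - 1*(-9953664) = 246470 + 9953664 = 10200134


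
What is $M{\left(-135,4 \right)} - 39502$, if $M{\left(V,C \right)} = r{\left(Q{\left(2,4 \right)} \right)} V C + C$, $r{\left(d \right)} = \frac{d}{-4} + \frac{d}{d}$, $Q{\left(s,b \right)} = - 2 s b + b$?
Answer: $-41658$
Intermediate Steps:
$Q{\left(s,b \right)} = b - 2 b s$ ($Q{\left(s,b \right)} = - 2 b s + b = b - 2 b s$)
$r{\left(d \right)} = 1 - \frac{d}{4}$ ($r{\left(d \right)} = d \left(- \frac{1}{4}\right) + 1 = - \frac{d}{4} + 1 = 1 - \frac{d}{4}$)
$M{\left(V,C \right)} = C + 4 C V$ ($M{\left(V,C \right)} = \left(1 - \frac{4 \left(1 - 4\right)}{4}\right) V C + C = \left(1 - \frac{4 \left(-3\right)}{4}\right) V C + C = \left(1 - -3\right) V C + C = \left(1 + 3\right) V C + C = 4 V C + C = 4 C V + C = C + 4 C V$)
$M{\left(-135,4 \right)} - 39502 = 4 \left(1 + 4 \left(-135\right)\right) - 39502 = 4 \left(1 - 540\right) - 39502 = 4 \left(-539\right) - 39502 = -2156 - 39502 = -41658$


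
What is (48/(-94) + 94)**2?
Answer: 19307236/2209 ≈ 8740.3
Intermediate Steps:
(48/(-94) + 94)**2 = (48*(-1/94) + 94)**2 = (-24/47 + 94)**2 = (4394/47)**2 = 19307236/2209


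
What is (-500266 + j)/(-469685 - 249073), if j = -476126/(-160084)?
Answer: 40042053109/57530827836 ≈ 0.69601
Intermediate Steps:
j = 238063/80042 (j = -476126*(-1/160084) = 238063/80042 ≈ 2.9742)
(-500266 + j)/(-469685 - 249073) = (-500266 + 238063/80042)/(-469685 - 249073) = -40042053109/80042/(-718758) = -40042053109/80042*(-1/718758) = 40042053109/57530827836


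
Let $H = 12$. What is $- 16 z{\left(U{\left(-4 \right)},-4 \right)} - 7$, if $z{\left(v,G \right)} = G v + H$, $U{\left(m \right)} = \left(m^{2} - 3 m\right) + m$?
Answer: $1337$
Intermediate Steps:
$U{\left(m \right)} = m^{2} - 2 m$
$z{\left(v,G \right)} = 12 + G v$ ($z{\left(v,G \right)} = G v + 12 = 12 + G v$)
$- 16 z{\left(U{\left(-4 \right)},-4 \right)} - 7 = - 16 \left(12 - 4 \left(- 4 \left(-2 - 4\right)\right)\right) - 7 = - 16 \left(12 - 4 \left(\left(-4\right) \left(-6\right)\right)\right) - 7 = - 16 \left(12 - 96\right) - 7 = \left(-16\right) \left(-84\right) - 7 = 1344 - 7 = 1337$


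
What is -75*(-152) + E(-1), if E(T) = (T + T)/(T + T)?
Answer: 11401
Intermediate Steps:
E(T) = 1 (E(T) = (2*T)/((2*T)) = (2*T)*(1/(2*T)) = 1)
-75*(-152) + E(-1) = -75*(-152) + 1 = 11400 + 1 = 11401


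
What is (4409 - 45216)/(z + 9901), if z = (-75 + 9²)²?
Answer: -40807/9937 ≈ -4.1066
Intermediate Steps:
z = 36 (z = (-75 + 81)² = 6² = 36)
(4409 - 45216)/(z + 9901) = (4409 - 45216)/(36 + 9901) = -40807/9937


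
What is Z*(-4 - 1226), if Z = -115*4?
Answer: 565800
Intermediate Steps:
Z = -460
Z*(-4 - 1226) = -460*(-4 - 1226) = -460*(-1230) = 565800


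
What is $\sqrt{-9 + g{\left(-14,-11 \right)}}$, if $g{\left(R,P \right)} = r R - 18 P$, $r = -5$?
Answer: $\sqrt{259} \approx 16.093$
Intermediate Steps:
$g{\left(R,P \right)} = - 18 P - 5 R$ ($g{\left(R,P \right)} = - 5 R - 18 P = - 18 P - 5 R$)
$\sqrt{-9 + g{\left(-14,-11 \right)}} = \sqrt{-9 - -268} = \sqrt{-9 + \left(198 + 70\right)} = \sqrt{-9 + 268} = \sqrt{259}$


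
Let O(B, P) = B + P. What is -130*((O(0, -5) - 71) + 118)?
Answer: -5460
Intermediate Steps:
-130*((O(0, -5) - 71) + 118) = -130*(((0 - 5) - 71) + 118) = -130*((-5 - 71) + 118) = -130*(-76 + 118) = -130*42 = -5460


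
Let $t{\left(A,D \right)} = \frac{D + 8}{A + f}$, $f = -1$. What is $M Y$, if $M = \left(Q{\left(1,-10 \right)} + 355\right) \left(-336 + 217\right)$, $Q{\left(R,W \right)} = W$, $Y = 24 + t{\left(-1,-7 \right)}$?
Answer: $- \frac{1929585}{2} \approx -9.6479 \cdot 10^{5}$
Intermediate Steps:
$t{\left(A,D \right)} = \frac{8 + D}{-1 + A}$ ($t{\left(A,D \right)} = \frac{D + 8}{A - 1} = \frac{8 + D}{-1 + A}$)
$Y = \frac{47}{2}$ ($Y = 24 + \frac{8 - 7}{-1 - 1} = 24 + \frac{1}{-2} \cdot 1 = 24 - \frac{1}{2} = \frac{47}{2} \approx 23.5$)
$M = -41055$ ($M = \left(-10 + 355\right) \left(-336 + 217\right) = 345 \left(-119\right) = -41055$)
$M Y = \left(-41055\right) \frac{47}{2} = - \frac{1929585}{2}$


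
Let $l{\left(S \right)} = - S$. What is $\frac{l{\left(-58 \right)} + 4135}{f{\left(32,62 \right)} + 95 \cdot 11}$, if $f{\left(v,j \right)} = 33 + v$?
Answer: $\frac{4193}{1110} \approx 3.7775$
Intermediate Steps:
$\frac{l{\left(-58 \right)} + 4135}{f{\left(32,62 \right)} + 95 \cdot 11} = \frac{\left(-1\right) \left(-58\right) + 4135}{\left(33 + 32\right) + 95 \cdot 11} = \frac{58 + 4135}{65 + 1045} = \frac{4193}{1110}$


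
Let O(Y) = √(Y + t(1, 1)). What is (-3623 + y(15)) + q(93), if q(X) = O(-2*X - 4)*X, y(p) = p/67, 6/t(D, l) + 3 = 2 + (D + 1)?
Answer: -242726/67 + 186*I*√46 ≈ -3622.8 + 1261.5*I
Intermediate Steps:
t(D, l) = 6/D (t(D, l) = 6/(-3 + (2 + (D + 1))) = 6/(-3 + (2 + (1 + D))) = 6/(-3 + (3 + D)) = 6/D)
O(Y) = √(6 + Y) (O(Y) = √(Y + 6/1) = √(Y + 6*1) = √(Y + 6) = √(6 + Y))
y(p) = p/67 (y(p) = p*(1/67) = p/67)
q(X) = X*√(2 - 2*X) (q(X) = √(6 + (-2*X - 4))*X = √(6 + (-4 - 2*X))*X = √(2 - 2*X)*X = X*√(2 - 2*X))
(-3623 + y(15)) + q(93) = (-3623 + (1/67)*15) + 93*√(2 - 2*93) = (-3623 + 15/67) + 93*√(2 - 186) = -242726/67 + 93*√(-184) = -242726/67 + 93*(2*I*√46) = -242726/67 + 186*I*√46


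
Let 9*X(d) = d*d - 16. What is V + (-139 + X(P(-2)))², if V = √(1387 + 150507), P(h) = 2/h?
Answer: 178084/9 + √151894 ≈ 20177.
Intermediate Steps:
V = √151894 ≈ 389.74
X(d) = -16/9 + d²/9 (X(d) = (d*d - 16)/9 = (d² - 16)/9 = (-16 + d²)/9 = -16/9 + d²/9)
V + (-139 + X(P(-2)))² = √151894 + (-139 + (-16/9 + (2/(-2))²/9))² = √151894 + (-139 + (-16/9 + (2*(-½))²/9))² = √151894 + (-139 + (-16/9 + (⅑)*(-1)²))² = √151894 + (-139 + (-16/9 + (⅑)*1))² = √151894 + (-139 + (-16/9 + ⅑))² = √151894 + (-139 - 5/3)² = √151894 + (-422/3)² = √151894 + 178084/9 = 178084/9 + √151894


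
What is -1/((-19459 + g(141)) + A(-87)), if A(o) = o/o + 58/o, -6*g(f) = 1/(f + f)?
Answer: 1692/32924065 ≈ 5.1391e-5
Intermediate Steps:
g(f) = -1/(12*f) (g(f) = -1/(6*(f + f)) = -1/(2*f)/6 = -1/(12*f))
A(o) = 1 + 58/o
-1/((-19459 + g(141)) + A(-87)) = -1/((-19459 - 1/12/141) + (58 - 87)/(-87)) = -1/((-19459 - 1/12*1/141) - 1/87*(-29)) = -1/((-19459 - 1/1692) + ⅓) = -1/(-32924629/1692 + ⅓) = -1/(-32924065/1692) = -1*(-1692/32924065) = 1692/32924065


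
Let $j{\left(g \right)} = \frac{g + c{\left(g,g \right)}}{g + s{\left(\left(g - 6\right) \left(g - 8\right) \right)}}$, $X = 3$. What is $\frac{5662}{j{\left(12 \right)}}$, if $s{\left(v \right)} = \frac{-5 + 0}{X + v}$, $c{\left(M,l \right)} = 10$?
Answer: $\frac{82099}{27} \approx 3040.7$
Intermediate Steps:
$s{\left(v \right)} = - \frac{5}{3 + v}$ ($s{\left(v \right)} = \frac{-5 + 0}{3 + v} = - \frac{5}{3 + v}$)
$j{\left(g \right)} = \frac{10 + g}{g - \frac{5}{3 + \left(-8 + g\right) \left(-6 + g\right)}}$ ($j{\left(g \right)} = \frac{g + 10}{g - \frac{5}{3 + \left(g - 6\right) \left(g - 8\right)}} = \frac{10 + g}{g - \frac{5}{3 + \left(-6 + g\right) \left(-8 + g\right)}} = \frac{10 + g}{g - \frac{5}{3 + \left(-8 + g\right) \left(-6 + g\right)}}$)
$\frac{5662}{j{\left(12 \right)}} = \frac{5662}{\frac{1}{-5 + 12 \left(51 + 12^{2} - 168\right)} \left(10 + 12\right) \left(51 + 12^{2} - 168\right)} = \frac{5662}{\frac{1}{-5 + 12 \left(51 + 144 - 168\right)} 22 \left(51 + 144 - 168\right)} = \frac{5662}{\frac{1}{-5 + 12 \cdot 27} \cdot 22 \cdot 27} = \frac{5662}{\frac{1}{-5 + 324} \cdot 22 \cdot 27} = \frac{5662}{\frac{1}{319} \cdot 22 \cdot 27} = \frac{5662}{\frac{54}{29}} = 5662 \cdot \frac{29}{54} = \frac{82099}{27}$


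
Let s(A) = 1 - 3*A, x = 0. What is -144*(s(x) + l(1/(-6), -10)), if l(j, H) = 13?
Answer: -2016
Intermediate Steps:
-144*(s(x) + l(1/(-6), -10)) = -144*((1 - 3*0) + 13) = -144*((1 + 0) + 13) = -144*(1 + 13) = -144*14 = -2016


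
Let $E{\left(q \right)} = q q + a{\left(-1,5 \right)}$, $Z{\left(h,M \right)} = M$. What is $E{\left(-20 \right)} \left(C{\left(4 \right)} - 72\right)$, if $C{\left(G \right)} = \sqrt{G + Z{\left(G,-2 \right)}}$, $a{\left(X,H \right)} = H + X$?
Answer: $-29088 + 404 \sqrt{2} \approx -28517.0$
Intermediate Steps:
$C{\left(G \right)} = \sqrt{-2 + G}$ ($C{\left(G \right)} = \sqrt{G - 2} = \sqrt{-2 + G}$)
$E{\left(q \right)} = 4 + q^{2}$ ($E{\left(q \right)} = q q + \left(5 - 1\right) = q^{2} + 4 = 4 + q^{2}$)
$E{\left(-20 \right)} \left(C{\left(4 \right)} - 72\right) = \left(4 + \left(-20\right)^{2}\right) \left(\sqrt{-2 + 4} - 72\right) = \left(4 + 400\right) \left(\sqrt{2} - 72\right) = 404 \left(-72 + \sqrt{2}\right) = -29088 + 404 \sqrt{2}$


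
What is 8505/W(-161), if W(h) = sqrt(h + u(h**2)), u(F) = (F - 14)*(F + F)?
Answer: 1215*sqrt(1343070533)/191867219 ≈ 0.23207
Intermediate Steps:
u(F) = 2*F*(-14 + F) (u(F) = (-14 + F)*(2*F) = 2*F*(-14 + F))
W(h) = sqrt(h + 2*h**2*(-14 + h**2))
8505/W(-161) = 8505/(sqrt(-161*(1 + 2*(-161)*(-14 + (-161)**2)))) = 8505/(sqrt(-161*(1 + 2*(-161)*(-14 + 25921)))) = 8505/(sqrt(-161*(1 + 2*(-161)*25907))) = 8505/(sqrt(-161*(1 - 8342054))) = 8505/(sqrt(-161*(-8342053))) = 8505/(sqrt(1343070533)) = 8505*(sqrt(1343070533)/1343070533) = 1215*sqrt(1343070533)/191867219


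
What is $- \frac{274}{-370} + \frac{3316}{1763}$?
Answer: $\frac{854991}{326155} \approx 2.6214$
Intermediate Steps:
$- \frac{274}{-370} + \frac{3316}{1763} = \left(-274\right) \left(- \frac{1}{370}\right) + 3316 \cdot \frac{1}{1763} = \frac{137}{185} + \frac{3316}{1763} = \frac{854991}{326155}$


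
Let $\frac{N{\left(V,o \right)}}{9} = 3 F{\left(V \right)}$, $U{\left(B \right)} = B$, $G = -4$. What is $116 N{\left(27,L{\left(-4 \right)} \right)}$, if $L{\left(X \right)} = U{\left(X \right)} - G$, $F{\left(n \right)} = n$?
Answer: $84564$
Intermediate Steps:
$L{\left(X \right)} = 4 + X$ ($L{\left(X \right)} = X - -4 = X + 4 = 4 + X$)
$N{\left(V,o \right)} = 27 V$ ($N{\left(V,o \right)} = 9 \cdot 3 V = 27 V$)
$116 N{\left(27,L{\left(-4 \right)} \right)} = 116 \cdot 27 \cdot 27 = 116 \cdot 729 = 84564$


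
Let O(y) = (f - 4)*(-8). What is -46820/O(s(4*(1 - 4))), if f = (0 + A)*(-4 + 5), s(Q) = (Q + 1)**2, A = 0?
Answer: -11705/8 ≈ -1463.1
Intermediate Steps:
s(Q) = (1 + Q)**2
f = 0 (f = (0 + 0)*(-4 + 5) = 0*1 = 0)
O(y) = 32 (O(y) = (0 - 4)*(-8) = -4*(-8) = 32)
-46820/O(s(4*(1 - 4))) = -46820/32 = -46820*1/32 = -11705/8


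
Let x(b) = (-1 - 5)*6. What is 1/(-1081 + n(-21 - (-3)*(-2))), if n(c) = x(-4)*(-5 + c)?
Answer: 1/71 ≈ 0.014085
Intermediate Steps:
x(b) = -36 (x(b) = -6*6 = -36)
n(c) = 180 - 36*c (n(c) = -36*(-5 + c) = 180 - 36*c)
1/(-1081 + n(-21 - (-3)*(-2))) = 1/(-1081 + (180 - 36*(-21 - (-3)*(-2)))) = 1/(-1081 + (180 - 36*(-21 - 1*6))) = 1/(-1081 + (180 - 36*(-21 - 6))) = 1/(-1081 + (180 - 36*(-27))) = 1/(-1081 + (180 + 972)) = 1/(-1081 + 1152) = 1/71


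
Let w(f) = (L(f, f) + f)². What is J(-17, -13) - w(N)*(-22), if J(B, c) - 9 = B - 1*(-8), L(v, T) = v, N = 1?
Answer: 88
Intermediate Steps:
w(f) = 4*f² (w(f) = (f + f)² = (2*f)² = 4*f²)
J(B, c) = 17 + B (J(B, c) = 9 + (B - 1*(-8)) = 9 + (B + 8) = 9 + (8 + B) = 17 + B)
J(-17, -13) - w(N)*(-22) = (17 - 17) - 4*1²*(-22) = 0 - 4*1*(-22) = 0 - 4*(-22) = 0 - 1*(-88) = 0 + 88 = 88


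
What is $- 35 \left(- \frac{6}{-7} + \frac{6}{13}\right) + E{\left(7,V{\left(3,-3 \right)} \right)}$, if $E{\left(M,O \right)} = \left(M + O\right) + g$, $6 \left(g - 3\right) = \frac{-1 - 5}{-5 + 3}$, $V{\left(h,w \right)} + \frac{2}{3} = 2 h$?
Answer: $- \frac{2365}{78} \approx -30.321$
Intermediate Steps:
$V{\left(h,w \right)} = - \frac{2}{3} + 2 h$
$g = \frac{7}{2}$ ($g = 3 + \frac{\left(-1 - 5\right) \frac{1}{-5 + 3}}{6} = 3 + \frac{\left(-6\right) \frac{1}{-2}}{6} = 3 + \frac{\left(-6\right) \left(- \frac{1}{2}\right)}{6} = 3 + \frac{1}{6} \cdot 3 = 3 + \frac{1}{2} = \frac{7}{2} \approx 3.5$)
$E{\left(M,O \right)} = \frac{7}{2} + M + O$ ($E{\left(M,O \right)} = \left(M + O\right) + \frac{7}{2} = \frac{7}{2} + M + O$)
$- 35 \left(- \frac{6}{-7} + \frac{6}{13}\right) + E{\left(7,V{\left(3,-3 \right)} \right)} = - 35 \left(- \frac{6}{-7} + \frac{6}{13}\right) + \left(\frac{7}{2} + 7 + \left(- \frac{2}{3} + 2 \cdot 3\right)\right) = - 35 \left(\left(-6\right) \left(- \frac{1}{7}\right) + 6 \cdot \frac{1}{13}\right) + \left(\frac{7}{2} + 7 + \left(- \frac{2}{3} + 6\right)\right) = - 35 \left(\frac{6}{7} + \frac{6}{13}\right) + \left(\frac{7}{2} + 7 + \frac{16}{3}\right) = \left(-35\right) \frac{120}{91} + \frac{95}{6} = - \frac{600}{13} + \frac{95}{6} = - \frac{2365}{78}$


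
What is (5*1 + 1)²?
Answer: 36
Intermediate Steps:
(5*1 + 1)² = (5 + 1)² = 6² = 36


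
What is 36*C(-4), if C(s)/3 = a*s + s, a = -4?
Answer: 1296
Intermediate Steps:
C(s) = -9*s (C(s) = 3*(-4*s + s) = 3*(-3*s) = -9*s)
36*C(-4) = 36*(-9*(-4)) = 36*36 = 1296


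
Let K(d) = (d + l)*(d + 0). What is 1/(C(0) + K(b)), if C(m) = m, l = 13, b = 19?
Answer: 1/608 ≈ 0.0016447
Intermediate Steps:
K(d) = d*(13 + d) (K(d) = (d + 13)*(d + 0) = (13 + d)*d = d*(13 + d))
1/(C(0) + K(b)) = 1/(0 + 19*(13 + 19)) = 1/(0 + 19*32) = 1/(0 + 608) = 1/608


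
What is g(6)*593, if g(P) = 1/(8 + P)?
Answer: 593/14 ≈ 42.357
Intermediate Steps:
g(6)*593 = 593/(8 + 6) = 593/14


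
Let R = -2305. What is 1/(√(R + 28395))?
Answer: √26090/26090 ≈ 0.0061910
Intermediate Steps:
1/(√(R + 28395)) = 1/(√(-2305 + 28395)) = 1/(√26090) = √26090/26090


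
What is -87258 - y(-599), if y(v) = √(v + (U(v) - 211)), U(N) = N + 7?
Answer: -87258 - I*√1402 ≈ -87258.0 - 37.443*I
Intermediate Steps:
U(N) = 7 + N
y(v) = √(-204 + 2*v) (y(v) = √(v + ((7 + v) - 211)) = √(v + (-204 + v)) = √(-204 + 2*v))
-87258 - y(-599) = -87258 - √(-204 + 2*(-599)) = -87258 - √(-204 - 1198) = -87258 - √(-1402) = -87258 - I*√1402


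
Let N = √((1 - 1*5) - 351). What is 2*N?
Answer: 2*I*√355 ≈ 37.683*I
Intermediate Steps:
N = I*√355 (N = √((1 - 5) - 351) = √(-4 - 351) = √(-355) = I*√355 ≈ 18.841*I)
2*N = 2*(I*√355) = 2*I*√355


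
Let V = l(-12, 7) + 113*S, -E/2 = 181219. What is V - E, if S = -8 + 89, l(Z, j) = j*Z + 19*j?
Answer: 371640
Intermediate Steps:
l(Z, j) = 19*j + Z*j (l(Z, j) = Z*j + 19*j = 19*j + Z*j)
S = 81
E = -362438 (E = -2*181219 = -362438)
V = 9202 (V = 7*(19 - 12) + 113*81 = 7*7 + 9153 = 49 + 9153 = 9202)
V - E = 9202 - 1*(-362438) = 9202 + 362438 = 371640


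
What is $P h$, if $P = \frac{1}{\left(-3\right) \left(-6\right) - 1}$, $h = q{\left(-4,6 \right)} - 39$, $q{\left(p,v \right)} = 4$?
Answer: $- \frac{35}{17} \approx -2.0588$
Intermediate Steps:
$h = -35$ ($h = 4 - 39 = -35$)
$P = \frac{1}{17}$ ($P = \frac{1}{18 - 1} = \frac{1}{17} \approx 0.058824$)
$P h = \frac{1}{17} \left(-35\right) = - \frac{35}{17}$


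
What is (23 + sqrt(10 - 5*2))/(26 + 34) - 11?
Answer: -637/60 ≈ -10.617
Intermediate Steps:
(23 + sqrt(10 - 5*2))/(26 + 34) - 11 = (23 + sqrt(10 - 10))/60 - 11 = (23 + sqrt(0))*(1/60) - 11 = (23 + 0)*(1/60) - 11 = 23*(1/60) - 11 = 23/60 - 11 = -637/60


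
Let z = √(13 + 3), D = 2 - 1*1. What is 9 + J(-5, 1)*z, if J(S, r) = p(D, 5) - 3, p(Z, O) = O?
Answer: 17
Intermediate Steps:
D = 1 (D = 2 - 1 = 1)
J(S, r) = 2 (J(S, r) = 5 - 3 = 2)
z = 4 (z = √16 = 4)
9 + J(-5, 1)*z = 9 + 2*4 = 9 + 8 = 17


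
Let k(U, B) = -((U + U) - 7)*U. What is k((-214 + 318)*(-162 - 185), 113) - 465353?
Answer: -2605405457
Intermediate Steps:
k(U, B) = -U*(-7 + 2*U) (k(U, B) = -(2*U - 7)*U = -(-7 + 2*U)*U = -U*(-7 + 2*U))
k((-214 + 318)*(-162 - 185), 113) - 465353 = ((-214 + 318)*(-162 - 185))*(7 - 2*(-214 + 318)*(-162 - 185)) - 465353 = (104*(-347))*(7 - 208*(-347)) - 465353 = -36088*(7 - 2*(-36088)) - 465353 = -36088*(7 + 72176) - 465353 = -36088*72183 - 465353 = -2604940104 - 465353 = -2605405457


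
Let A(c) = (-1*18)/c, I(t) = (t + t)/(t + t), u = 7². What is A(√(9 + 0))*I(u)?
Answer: -6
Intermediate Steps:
u = 49
I(t) = 1 (I(t) = (2*t)/((2*t)) = (2*t)*(1/(2*t)) = 1)
A(c) = -18/c
A(√(9 + 0))*I(u) = -18/√(9 + 0)*1 = -18/(√9)*1 = -18/3*1 = -18*⅓*1 = -6*1 = -6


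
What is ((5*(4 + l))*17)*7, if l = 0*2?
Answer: 2380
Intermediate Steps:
l = 0
((5*(4 + l))*17)*7 = ((5*(4 + 0))*17)*7 = ((5*4)*17)*7 = (20*17)*7 = 340*7 = 2380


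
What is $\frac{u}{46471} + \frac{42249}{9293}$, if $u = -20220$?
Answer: $\frac{1775448819}{431855003} \approx 4.1112$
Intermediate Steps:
$\frac{u}{46471} + \frac{42249}{9293} = - \frac{20220}{46471} + \frac{42249}{9293} = \frac{1775448819}{431855003}$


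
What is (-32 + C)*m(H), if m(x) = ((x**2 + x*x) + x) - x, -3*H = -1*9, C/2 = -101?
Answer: -4212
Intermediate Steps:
C = -202 (C = 2*(-101) = -202)
H = 3 (H = -(-1)*9/3 = -1/3*(-9) = 3)
m(x) = 2*x**2 (m(x) = ((x**2 + x**2) + x) - x = (2*x**2 + x) - x = (x + 2*x**2) - x = 2*x**2)
(-32 + C)*m(H) = (-32 - 202)*(2*3**2) = -468*9 = -234*18 = -4212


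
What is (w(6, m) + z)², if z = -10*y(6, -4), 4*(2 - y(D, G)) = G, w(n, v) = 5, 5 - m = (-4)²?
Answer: 625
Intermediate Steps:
m = -11 (m = 5 - 1*(-4)² = 5 - 1*16 = 5 - 16 = -11)
y(D, G) = 2 - G/4
z = -30 (z = -10*(2 - ¼*(-4)) = -10*(2 + 1) = -10*3 = -30)
(w(6, m) + z)² = (5 - 30)² = (-25)² = 625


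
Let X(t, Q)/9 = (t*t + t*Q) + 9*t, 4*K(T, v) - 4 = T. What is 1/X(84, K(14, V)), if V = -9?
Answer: 1/73710 ≈ 1.3567e-5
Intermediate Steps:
K(T, v) = 1 + T/4
X(t, Q) = 9*t² + 81*t + 9*Q*t (X(t, Q) = 9*((t*t + t*Q) + 9*t) = 9*((t² + Q*t) + 9*t) = 9*(t² + 9*t + Q*t) = 9*t² + 81*t + 9*Q*t)
1/X(84, K(14, V)) = 1/(9*84*(9 + (1 + (¼)*14) + 84)) = 1/(9*84*(9 + (1 + 7/2) + 84)) = 1/(9*84*(9 + 9/2 + 84)) = 1/(9*84*(195/2)) = 1/73710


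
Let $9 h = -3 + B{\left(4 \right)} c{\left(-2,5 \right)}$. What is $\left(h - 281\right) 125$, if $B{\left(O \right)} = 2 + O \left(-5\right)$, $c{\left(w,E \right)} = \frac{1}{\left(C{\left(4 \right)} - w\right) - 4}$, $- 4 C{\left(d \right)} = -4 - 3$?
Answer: $- \frac{102500}{3} \approx -34167.0$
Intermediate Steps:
$C{\left(d \right)} = \frac{7}{4}$ ($C{\left(d \right)} = - \frac{-4 - 3}{4} = \left(- \frac{1}{4}\right) \left(-7\right) = \frac{7}{4}$)
$c{\left(w,E \right)} = \frac{1}{- \frac{9}{4} - w}$ ($c{\left(w,E \right)} = \frac{1}{\left(\frac{7}{4} - w\right) - 4} = \frac{1}{- \frac{9}{4} - w}$)
$B{\left(O \right)} = 2 - 5 O$
$h = \frac{23}{3}$ ($h = \frac{-3 + \left(2 - 20\right) \left(- \frac{4}{9 + 4 \left(-2\right)}\right)}{9} = \frac{-3 + \left(2 - 20\right) \left(- \frac{4}{9 - 8}\right)}{9} = \frac{-3 - 18 \left(- \frac{4}{1}\right)}{9} = \frac{-3 - 18 \left(\left(-4\right) 1\right)}{9} = \frac{-3 - -72}{9} = \frac{-3 + 72}{9} = \frac{1}{9} \cdot 69 = \frac{23}{3} \approx 7.6667$)
$\left(h - 281\right) 125 = \left(\frac{23}{3} - 281\right) 125 = \left(- \frac{820}{3}\right) 125 = - \frac{102500}{3}$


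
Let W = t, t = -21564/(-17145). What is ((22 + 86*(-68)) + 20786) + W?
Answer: 28501196/1905 ≈ 14961.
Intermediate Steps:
t = 2396/1905 (t = -21564*(-1/17145) = 2396/1905 ≈ 1.2577)
W = 2396/1905 ≈ 1.2577
((22 + 86*(-68)) + 20786) + W = ((22 + 86*(-68)) + 20786) + 2396/1905 = ((22 - 5848) + 20786) + 2396/1905 = (-5826 + 20786) + 2396/1905 = 14960 + 2396/1905 = 28501196/1905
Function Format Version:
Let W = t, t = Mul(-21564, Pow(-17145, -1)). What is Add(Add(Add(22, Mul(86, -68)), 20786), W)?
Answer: Rational(28501196, 1905) ≈ 14961.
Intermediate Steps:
t = Rational(2396, 1905) (t = Mul(-21564, Rational(-1, 17145)) = Rational(2396, 1905) ≈ 1.2577)
W = Rational(2396, 1905) ≈ 1.2577
Add(Add(Add(22, Mul(86, -68)), 20786), W) = Add(Add(Add(22, Mul(86, -68)), 20786), Rational(2396, 1905)) = Add(Add(Add(22, -5848), 20786), Rational(2396, 1905)) = Add(Add(-5826, 20786), Rational(2396, 1905)) = Add(14960, Rational(2396, 1905)) = Rational(28501196, 1905)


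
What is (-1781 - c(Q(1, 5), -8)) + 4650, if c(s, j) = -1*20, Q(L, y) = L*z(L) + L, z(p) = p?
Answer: 2889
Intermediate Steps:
Q(L, y) = L + L**2 (Q(L, y) = L*L + L = L**2 + L = L + L**2)
c(s, j) = -20
(-1781 - c(Q(1, 5), -8)) + 4650 = (-1781 - 1*(-20)) + 4650 = (-1781 + 20) + 4650 = -1761 + 4650 = 2889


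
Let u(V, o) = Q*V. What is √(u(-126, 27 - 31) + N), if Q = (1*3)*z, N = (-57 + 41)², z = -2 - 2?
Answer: 2*√442 ≈ 42.048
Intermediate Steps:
z = -4
N = 256 (N = (-16)² = 256)
Q = -12 (Q = (1*3)*(-4) = 3*(-4) = -12)
u(V, o) = -12*V
√(u(-126, 27 - 31) + N) = √(-12*(-126) + 256) = √(1512 + 256) = √1768 = 2*√442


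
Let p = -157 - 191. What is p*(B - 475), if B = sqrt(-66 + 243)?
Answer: 165300 - 348*sqrt(177) ≈ 1.6067e+5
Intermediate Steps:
B = sqrt(177) ≈ 13.304
p = -348
p*(B - 475) = -348*(sqrt(177) - 475) = -348*(-475 + sqrt(177)) = 165300 - 348*sqrt(177)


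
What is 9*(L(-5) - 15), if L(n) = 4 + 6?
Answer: -45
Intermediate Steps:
L(n) = 10
9*(L(-5) - 15) = 9*(10 - 15) = 9*(-5) = -45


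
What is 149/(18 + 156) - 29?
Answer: -4897/174 ≈ -28.144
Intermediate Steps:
149/(18 + 156) - 29 = 149/174 - 29 = -4897/174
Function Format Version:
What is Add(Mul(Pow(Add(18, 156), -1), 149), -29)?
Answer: Rational(-4897, 174) ≈ -28.144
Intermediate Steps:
Add(Mul(Pow(Add(18, 156), -1), 149), -29) = Add(Mul(Pow(174, -1), 149), -29) = Add(Mul(Rational(1, 174), 149), -29) = Add(Rational(149, 174), -29) = Rational(-4897, 174)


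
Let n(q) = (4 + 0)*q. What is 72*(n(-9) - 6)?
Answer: -3024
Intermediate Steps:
n(q) = 4*q
72*(n(-9) - 6) = 72*(4*(-9) - 6) = 72*(-36 - 6) = 72*(-42) = -3024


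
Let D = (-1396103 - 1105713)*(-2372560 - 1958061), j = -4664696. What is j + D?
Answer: 10834412243040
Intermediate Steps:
D = 10834416907736 (D = -2501816*(-4330621) = 10834416907736)
j + D = -4664696 + 10834416907736 = 10834412243040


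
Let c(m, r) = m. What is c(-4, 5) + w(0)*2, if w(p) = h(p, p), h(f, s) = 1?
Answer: -2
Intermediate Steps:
w(p) = 1
c(-4, 5) + w(0)*2 = -4 + 1*2 = -4 + 2 = -2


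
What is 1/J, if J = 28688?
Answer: 1/28688 ≈ 3.4858e-5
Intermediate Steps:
1/J = 1/28688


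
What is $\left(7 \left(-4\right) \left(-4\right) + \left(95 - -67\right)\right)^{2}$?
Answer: $75076$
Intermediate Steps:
$\left(7 \left(-4\right) \left(-4\right) + \left(95 - -67\right)\right)^{2} = \left(\left(-28\right) \left(-4\right) + \left(95 + 67\right)\right)^{2} = \left(112 + 162\right)^{2} = 274^{2} = 75076$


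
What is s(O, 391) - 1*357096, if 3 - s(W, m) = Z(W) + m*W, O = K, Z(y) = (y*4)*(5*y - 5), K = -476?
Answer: -4712017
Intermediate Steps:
Z(y) = 4*y*(-5 + 5*y) (Z(y) = (4*y)*(-5 + 5*y) = 4*y*(-5 + 5*y))
O = -476
s(W, m) = 3 - W*m - 20*W*(-1 + W) (s(W, m) = 3 - (20*W*(-1 + W) + m*W) = 3 - (20*W*(-1 + W) + W*m) = 3 - (W*m + 20*W*(-1 + W)) = 3 + (-W*m - 20*W*(-1 + W)) = 3 - W*m - 20*W*(-1 + W))
s(O, 391) - 1*357096 = (3 - 1*(-476)*391 - 20*(-476)*(-1 - 476)) - 1*357096 = (3 + 186116 - 20*(-476)*(-477)) - 357096 = (3 + 186116 - 4541040) - 357096 = -4354921 - 357096 = -4712017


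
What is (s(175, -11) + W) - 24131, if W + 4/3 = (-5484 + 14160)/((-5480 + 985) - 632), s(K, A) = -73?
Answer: -124109420/5127 ≈ -24207.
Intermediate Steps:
W = -15512/5127 (W = -4/3 + (-5484 + 14160)/((-5480 + 985) - 632) = -4/3 + 8676/(-4495 - 632) = -4/3 + 8676/(-5127) = -4/3 + 8676*(-1/5127) = -4/3 - 2892/1709 = -15512/5127 ≈ -3.0256)
(s(175, -11) + W) - 24131 = (-73 - 15512/5127) - 24131 = -389783/5127 - 24131 = -124109420/5127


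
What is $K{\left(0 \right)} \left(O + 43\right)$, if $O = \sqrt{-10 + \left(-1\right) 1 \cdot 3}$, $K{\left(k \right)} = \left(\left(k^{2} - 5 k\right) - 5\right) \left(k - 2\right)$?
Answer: $430 + 10 i \sqrt{13} \approx 430.0 + 36.056 i$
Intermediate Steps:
$K{\left(k \right)} = \left(-2 + k\right) \left(-5 + k^{2} - 5 k\right)$ ($K{\left(k \right)} = \left(-5 + k^{2} - 5 k\right) \left(-2 + k\right) = \left(-2 + k\right) \left(-5 + k^{2} - 5 k\right)$)
$O = i \sqrt{13}$ ($O = \sqrt{-10 - 3} = \sqrt{-13} = i \sqrt{13} \approx 3.6056 i$)
$K{\left(0 \right)} \left(O + 43\right) = \left(10 + 0^{3} - 7 \cdot 0^{2} + 5 \cdot 0\right) \left(i \sqrt{13} + 43\right) = \left(10 + 0 - 0 + 0\right) \left(43 + i \sqrt{13}\right) = \left(10 + 0 + 0 + 0\right) \left(43 + i \sqrt{13}\right) = 10 \left(43 + i \sqrt{13}\right) = 430 + 10 i \sqrt{13}$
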